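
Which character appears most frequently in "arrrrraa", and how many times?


Input: 'arrrrraa'
Operation: tally each character
Counts: 'a':3, 'r':5
Maximum: 'r' appears 5 times


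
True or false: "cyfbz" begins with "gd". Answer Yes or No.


Input string: 'cyfbz'
Prefix to check: 'gd'
First 2 characters of input: 'cy'
Match: False
Result: No


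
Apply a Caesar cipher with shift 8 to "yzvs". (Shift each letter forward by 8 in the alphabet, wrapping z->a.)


Input: 'yzvs', shift = 8
Operation: for each letter, (position + 8) mod 26
Mapping: 'y'(24+8=32, 32 mod 26=6)->'g', 'z'(25+8=33, 33 mod 26=7)->'h', 'v'(21+8=29, 29 mod 26=3)->'d', 's'(18+8=26, 26 mod 26=0)->'a'
Result: ghda


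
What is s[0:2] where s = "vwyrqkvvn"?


Input string: 'vwyrqkvvn'
Operation: slice [0:2]
Extract characters: s[0]='v', s[1]='w'
Result: vw


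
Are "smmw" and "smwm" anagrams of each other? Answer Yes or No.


String 1: 'smmw' -> sorted: 'mmsw'
String 2: 'smwm' -> sorted: 'mmsw'
Compare sorted forms: 'mmsw' == 'mmsw'
Anagram: Yes


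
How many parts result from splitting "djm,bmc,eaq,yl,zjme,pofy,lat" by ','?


Input string: 'djm,bmc,eaq,yl,zjme,pofy,lat'
Delimiter: ','
Split result: 'djm', 'bmc', 'eaq', 'yl', 'zjme', 'pofy', 'lat'
Number of parts: 7


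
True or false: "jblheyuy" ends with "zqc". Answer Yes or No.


Input string: 'jblheyuy'
Suffix to check: 'zqc'
Last 3 characters of input: 'yuy'
Match: False
Result: No


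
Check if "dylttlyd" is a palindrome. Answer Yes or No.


Input string: 'dylttlyd'
Reversed: 'dylttlyd'
Compare pairs: s[0]='d' vs s[7]='d' (match), s[1]='y' vs s[6]='y' (match), s[2]='l' vs s[5]='l' (match), s[3]='t' vs s[4]='t' (match)
Palindrome: Yes


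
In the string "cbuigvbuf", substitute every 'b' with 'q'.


Input string: 'cbuigvbuf'
Operation: replace 'b' with 'q'
Positions of 'b': 1, 6
After replacement: cquigvquf


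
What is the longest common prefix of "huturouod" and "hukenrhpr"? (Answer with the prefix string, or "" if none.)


String 1: 'huturouod'
String 2: 'hukenrhpr'
Compare position by position:
pos 0: 'h' vs 'h' match
pos 1: 'u' vs 'u' match
pos 2: 't' vs 'k' differ -> stop
Longest common prefix: "hu" (length 2)


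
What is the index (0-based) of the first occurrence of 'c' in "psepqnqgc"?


Input string: 'psepqnqgc'
Target: 'c'
Scanning left to right: s[0]='p', s[1]='s', s[2]='e', s[3]='p', s[4]='q', s[5]='n', s[6]='q', s[7]='g', s[8]='c'
First match at index: 8


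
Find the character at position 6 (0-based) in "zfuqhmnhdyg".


Input string: 'zfuqhmnhdyg'
Operation: get character at index 6
Index mapping: s[0]='z', s[1]='f', s[2]='u', s[3]='q', s[4]='h', s[5]='m', s[6]='n'
Result: 'n'


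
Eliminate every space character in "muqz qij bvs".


Input string: 'muqz qij bvs'
Operation: remove all spaces
Words: 'muqz', 'qij', 'bvs'
Join without spaces: muqzqijbvs


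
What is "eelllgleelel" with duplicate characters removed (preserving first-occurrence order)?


Input: 'eelllgleelel'
Operation: keep first occurrence of each character
Scan: s[0]='e' new -> keep; s[1]='e' seen -> skip; s[2]='l' new -> keep; s[3]='l' seen -> skip; s[4]='l' seen -> skip; s[5]='g' new -> keep; s[6]='l' seen -> skip; s[7]='e' seen -> skip; s[8]='e' seen -> skip; s[9]='l' seen -> skip; s[10]='e' seen -> skip; s[11]='l' seen -> skip
Result: elg


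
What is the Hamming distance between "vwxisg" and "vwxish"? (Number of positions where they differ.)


String 1: 'vwxisg'
String 2: 'vwxish'
Compare each position: pos 0: 'v'=='v', pos 1: 'w'=='w', pos 2: 'x'=='x', pos 3: 'i'=='i', pos 4: 's'=='s', pos 5: 'g'!='h'
Differing positions: 1
Hamming distance: 1


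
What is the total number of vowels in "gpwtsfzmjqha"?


Input string: 'gpwtsfzmjqha'
Operation: count vowels (a, e, i, o, u)
Scan: s[0]='g', s[1]='p', s[2]='w', s[3]='t', s[4]='s', s[5]='f', s[6]='z', s[7]='m', s[8]='j', s[9]='q', s[10]='h', s[11]='a' (vowel)
Vowels found: 1
Result: 1


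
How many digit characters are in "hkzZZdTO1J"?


Input string: 'hkzZZdTO1J'
Operation: count digit characters (0-9)
Scan: 'h', 'k', 'z', 'Z', 'Z', 'd', 'T', 'O', '1'(digit), 'J'
Digits found: 1
Result: 1


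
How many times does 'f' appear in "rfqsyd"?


Input string: 'rfqsyd'
Target character: 'f'
Scan each position: s[1]='f'
Matches found at indices: 1
Total: 1


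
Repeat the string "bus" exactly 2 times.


Input string: 'bus'
Operation: repeat 2 times
Concatenation: 'bus' + 'bus'
Result: busbus


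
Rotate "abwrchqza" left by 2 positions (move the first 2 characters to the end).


Input: 'abwrchqza', shift = 2
Operation: split at index 2 and swap parts
Front part s[0:2] = 'ab'
Back part s[2:] = 'wrchqza'
Rotated = back + front = 'wrchqza' + 'ab'
Result: wrchqzaab


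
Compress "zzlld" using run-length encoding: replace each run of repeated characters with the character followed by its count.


Input: 'zzlld'
Operation: identify consecutive runs
Runs: 'zz' -> z2, 'll' -> l2, 'd' -> d1
Encoded: z2l2d1


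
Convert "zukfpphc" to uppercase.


Input string: 'zukfpphc'
Operation: convert each letter to uppercase
Mapping: 'z'->'Z', 'u'->'U', 'k'->'K', 'f'->'F', 'p'->'P', 'p'->'P', 'h'->'H', 'c'->'C'
Result: ZUKFPPHC


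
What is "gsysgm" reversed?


Input string: 'gsysgm'
Operation: reverse character order
Original order: 'g' -> 's' -> 'y' -> 's' -> 'g' -> 'm'
Reversed order: 'm' -> 'g' -> 's' -> 'y' -> 's' -> 'g'
Result: mgsysg


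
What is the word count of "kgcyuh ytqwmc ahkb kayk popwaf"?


Input string: 'kgcyuh ytqwmc ahkb kayk popwaf'
Operation: split by spaces
Words found: 'kgcyuh', 'ytqwmc', 'ahkb', 'kayk', 'popwaf'
Word count: 5


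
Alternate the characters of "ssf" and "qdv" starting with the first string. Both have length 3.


String 1: 'ssf'
String 2: 'qdv'
Operation: alternate characters
Pairs: 's'+'q', 's'+'d', 'f'+'v'
Result: sqsdfv


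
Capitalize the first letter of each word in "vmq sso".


Input string: 'vmq sso'
Operation: capitalize first letter of each word
Word transformations: 'vmq'->'Vmq', 'sso'->'Sso'
Result: Vmq Sso


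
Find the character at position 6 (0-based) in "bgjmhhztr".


Input string: 'bgjmhhztr'
Operation: get character at index 6
Index mapping: s[0]='b', s[1]='g', s[2]='j', s[3]='m', s[4]='h', s[5]='h', s[6]='z'
Result: 'z'


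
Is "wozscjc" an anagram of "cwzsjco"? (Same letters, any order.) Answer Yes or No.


String 1: 'cwzsjco' -> sorted: 'ccjoswz'
String 2: 'wozscjc' -> sorted: 'ccjoswz'
Compare sorted forms: 'ccjoswz' == 'ccjoswz'
Anagram: Yes


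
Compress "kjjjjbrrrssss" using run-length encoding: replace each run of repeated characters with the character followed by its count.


Input: 'kjjjjbrrrssss'
Operation: identify consecutive runs
Runs: 'k' -> k1, 'jjjj' -> j4, 'b' -> b1, 'rrr' -> r3, 'ssss' -> s4
Encoded: k1j4b1r3s4


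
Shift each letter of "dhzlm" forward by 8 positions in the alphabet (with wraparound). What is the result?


Input: 'dhzlm', shift = 8
Operation: for each letter, (position + 8) mod 26
Mapping: 'd'(3+8=11)->'l', 'h'(7+8=15)->'p', 'z'(25+8=33, 33 mod 26=7)->'h', 'l'(11+8=19)->'t', 'm'(12+8=20)->'u'
Result: lphtu


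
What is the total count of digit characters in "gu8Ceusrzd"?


Input string: 'gu8Ceusrzd'
Operation: count digit characters (0-9)
Scan: 'g', 'u', '8'(digit), 'C', 'e', 'u', 's', 'r', 'z', 'd'
Digits found: 1
Result: 1


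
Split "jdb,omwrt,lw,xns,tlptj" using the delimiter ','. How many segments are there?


Input string: 'jdb,omwrt,lw,xns,tlptj'
Delimiter: ','
Split result: 'jdb', 'omwrt', 'lw', 'xns', 'tlptj'
Number of parts: 5


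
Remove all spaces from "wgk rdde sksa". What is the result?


Input string: 'wgk rdde sksa'
Operation: remove all spaces
Words: 'wgk', 'rdde', 'sksa'
Join without spaces: wgkrddesksa


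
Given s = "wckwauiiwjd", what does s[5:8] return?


Input string: 'wckwauiiwjd'
Operation: slice [5:8]
Extract characters: s[5]='u', s[6]='i', s[7]='i'
Result: uii


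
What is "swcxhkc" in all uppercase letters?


Input string: 'swcxhkc'
Operation: convert each letter to uppercase
Mapping: 's'->'S', 'w'->'W', 'c'->'C', 'x'->'X', 'h'->'H', 'k'->'K', 'c'->'C'
Result: SWCXHKC


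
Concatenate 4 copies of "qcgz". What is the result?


Input string: 'qcgz'
Operation: repeat 4 times
Concatenation: 'qcgz' + 'qcgz' + 'qcgz' + 'qcgz'
Result: qcgzqcgzqcgzqcgz


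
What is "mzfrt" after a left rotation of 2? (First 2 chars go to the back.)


Input: 'mzfrt', shift = 2
Operation: split at index 2 and swap parts
Front part s[0:2] = 'mz'
Back part s[2:] = 'frt'
Rotated = back + front = 'frt' + 'mz'
Result: frtmz


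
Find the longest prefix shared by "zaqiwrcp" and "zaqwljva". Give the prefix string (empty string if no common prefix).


String 1: 'zaqiwrcp'
String 2: 'zaqwljva'
Compare position by position:
pos 0: 'z' vs 'z' match
pos 1: 'a' vs 'a' match
pos 2: 'q' vs 'q' match
pos 3: 'i' vs 'w' differ -> stop
Longest common prefix: "zaq" (length 3)


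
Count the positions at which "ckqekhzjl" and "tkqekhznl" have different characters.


String 1: 'ckqekhzjl'
String 2: 'tkqekhznl'
Compare each position: pos 0: 'c'!='t', pos 1: 'k'=='k', pos 2: 'q'=='q', pos 3: 'e'=='e', pos 4: 'k'=='k', pos 5: 'h'=='h', pos 6: 'z'=='z', pos 7: 'j'!='n', pos 8: 'l'=='l'
Differing positions: 2
Hamming distance: 2


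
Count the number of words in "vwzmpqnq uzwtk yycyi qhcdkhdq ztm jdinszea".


Input string: 'vwzmpqnq uzwtk yycyi qhcdkhdq ztm jdinszea'
Operation: split by spaces
Words found: 'vwzmpqnq', 'uzwtk', 'yycyi', 'qhcdkhdq', 'ztm', 'jdinszea'
Word count: 6


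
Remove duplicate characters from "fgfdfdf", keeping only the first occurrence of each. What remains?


Input: 'fgfdfdf'
Operation: keep first occurrence of each character
Scan: s[0]='f' new -> keep; s[1]='g' new -> keep; s[2]='f' seen -> skip; s[3]='d' new -> keep; s[4]='f' seen -> skip; s[5]='d' seen -> skip; s[6]='f' seen -> skip
Result: fgd


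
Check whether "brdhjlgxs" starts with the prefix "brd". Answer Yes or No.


Input string: 'brdhjlgxs'
Prefix to check: 'brd'
First 3 characters of input: 'brd'
Match: True
Result: Yes


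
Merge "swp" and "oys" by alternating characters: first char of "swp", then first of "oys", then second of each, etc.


String 1: 'swp'
String 2: 'oys'
Operation: alternate characters
Pairs: 's'+'o', 'w'+'y', 'p'+'s'
Result: sowyps


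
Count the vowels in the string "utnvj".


Input string: 'utnvj'
Operation: count vowels (a, e, i, o, u)
Scan: s[0]='u' (vowel), s[1]='t', s[2]='n', s[3]='v', s[4]='j'
Vowels found: 1
Result: 1


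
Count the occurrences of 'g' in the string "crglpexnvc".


Input string: 'crglpexnvc'
Target character: 'g'
Scan each position: s[2]='g'
Matches found at indices: 2
Total: 1


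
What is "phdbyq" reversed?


Input string: 'phdbyq'
Operation: reverse character order
Original order: 'p' -> 'h' -> 'd' -> 'b' -> 'y' -> 'q'
Reversed order: 'q' -> 'y' -> 'b' -> 'd' -> 'h' -> 'p'
Result: qybdhp


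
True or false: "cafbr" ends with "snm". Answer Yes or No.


Input string: 'cafbr'
Suffix to check: 'snm'
Last 3 characters of input: 'fbr'
Match: False
Result: No


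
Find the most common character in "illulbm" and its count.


Input: 'illulbm'
Operation: tally each character
Counts: 'b':1, 'i':1, 'l':3, 'm':1, 'u':1
Maximum: 'l' appears 3 times


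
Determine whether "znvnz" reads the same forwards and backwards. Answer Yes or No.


Input string: 'znvnz'
Reversed: 'znvnz'
Compare pairs: s[0]='z' vs s[4]='z' (match), s[1]='n' vs s[3]='n' (match)
Palindrome: Yes


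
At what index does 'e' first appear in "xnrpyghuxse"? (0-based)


Input string: 'xnrpyghuxse'
Target: 'e'
Scanning left to right: s[0]='x', s[1]='n', s[2]='r', s[3]='p', s[4]='y', s[5]='g', s[6]='h', s[7]='u', s[8]='x', s[9]='s', s[10]='e'
First match at index: 10


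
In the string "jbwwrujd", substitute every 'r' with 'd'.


Input string: 'jbwwrujd'
Operation: replace 'r' with 'd'
Positions of 'r': 4
After replacement: jbwwdujd


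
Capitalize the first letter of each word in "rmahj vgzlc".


Input string: 'rmahj vgzlc'
Operation: capitalize first letter of each word
Word transformations: 'rmahj'->'Rmahj', 'vgzlc'->'Vgzlc'
Result: Rmahj Vgzlc


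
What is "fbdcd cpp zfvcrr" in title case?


Input string: 'fbdcd cpp zfvcrr'
Operation: capitalize first letter of each word
Word transformations: 'fbdcd'->'Fbdcd', 'cpp'->'Cpp', 'zfvcrr'->'Zfvcrr'
Result: Fbdcd Cpp Zfvcrr


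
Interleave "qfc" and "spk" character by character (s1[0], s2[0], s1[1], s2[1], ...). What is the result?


String 1: 'qfc'
String 2: 'spk'
Operation: alternate characters
Pairs: 'q'+'s', 'f'+'p', 'c'+'k'
Result: qsfpck


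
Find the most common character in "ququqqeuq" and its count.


Input: 'ququqqeuq'
Operation: tally each character
Counts: 'e':1, 'q':5, 'u':3
Maximum: 'q' appears 5 times


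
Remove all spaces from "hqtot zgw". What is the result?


Input string: 'hqtot zgw'
Operation: remove all spaces
Words: 'hqtot', 'zgw'
Join without spaces: hqtotzgw


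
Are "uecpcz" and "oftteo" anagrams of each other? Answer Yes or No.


String 1: 'uecpcz' -> sorted: 'ccepuz'
String 2: 'oftteo' -> sorted: 'efoott'
Compare sorted forms: 'ccepuz' != 'efoott'
Anagram: No


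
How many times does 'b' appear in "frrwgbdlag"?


Input string: 'frrwgbdlag'
Target character: 'b'
Scan each position: s[5]='b'
Matches found at indices: 5
Total: 1


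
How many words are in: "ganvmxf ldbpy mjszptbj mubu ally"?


Input string: 'ganvmxf ldbpy mjszptbj mubu ally'
Operation: split by spaces
Words found: 'ganvmxf', 'ldbpy', 'mjszptbj', 'mubu', 'ally'
Word count: 5


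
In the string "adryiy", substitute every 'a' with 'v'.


Input string: 'adryiy'
Operation: replace 'a' with 'v'
Positions of 'a': 0
After replacement: vdryiy


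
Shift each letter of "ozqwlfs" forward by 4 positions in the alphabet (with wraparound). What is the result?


Input: 'ozqwlfs', shift = 4
Operation: for each letter, (position + 4) mod 26
Mapping: 'o'(14+4=18)->'s', 'z'(25+4=29, 29 mod 26=3)->'d', 'q'(16+4=20)->'u', 'w'(22+4=26, 26 mod 26=0)->'a', 'l'(11+4=15)->'p', 'f'(5+4=9)->'j', 's'(18+4=22)->'w'
Result: sduapjw


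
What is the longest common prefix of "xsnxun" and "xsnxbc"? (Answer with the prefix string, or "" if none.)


String 1: 'xsnxun'
String 2: 'xsnxbc'
Compare position by position:
pos 0: 'x' vs 'x' match
pos 1: 's' vs 's' match
pos 2: 'n' vs 'n' match
pos 3: 'x' vs 'x' match
pos 4: 'u' vs 'b' differ -> stop
Longest common prefix: "xsnx" (length 4)


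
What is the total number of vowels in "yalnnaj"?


Input string: 'yalnnaj'
Operation: count vowels (a, e, i, o, u)
Scan: s[0]='y', s[1]='a' (vowel), s[2]='l', s[3]='n', s[4]='n', s[5]='a' (vowel), s[6]='j'
Vowels found: 2
Result: 2


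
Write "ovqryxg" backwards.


Input string: 'ovqryxg'
Operation: reverse character order
Original order: 'o' -> 'v' -> 'q' -> 'r' -> 'y' -> 'x' -> 'g'
Reversed order: 'g' -> 'x' -> 'y' -> 'r' -> 'q' -> 'v' -> 'o'
Result: gxyrqvo


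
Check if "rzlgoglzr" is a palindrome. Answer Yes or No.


Input string: 'rzlgoglzr'
Reversed: 'rzlgoglzr'
Compare pairs: s[0]='r' vs s[8]='r' (match), s[1]='z' vs s[7]='z' (match), s[2]='l' vs s[6]='l' (match), s[3]='g' vs s[5]='g' (match)
Palindrome: Yes


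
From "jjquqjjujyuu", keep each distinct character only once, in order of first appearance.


Input: 'jjquqjjujyuu'
Operation: keep first occurrence of each character
Scan: s[0]='j' new -> keep; s[1]='j' seen -> skip; s[2]='q' new -> keep; s[3]='u' new -> keep; s[4]='q' seen -> skip; s[5]='j' seen -> skip; s[6]='j' seen -> skip; s[7]='u' seen -> skip; s[8]='j' seen -> skip; s[9]='y' new -> keep; s[10]='u' seen -> skip; s[11]='u' seen -> skip
Result: jquy


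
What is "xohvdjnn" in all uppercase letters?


Input string: 'xohvdjnn'
Operation: convert each letter to uppercase
Mapping: 'x'->'X', 'o'->'O', 'h'->'H', 'v'->'V', 'd'->'D', 'j'->'J', 'n'->'N', 'n'->'N'
Result: XOHVDJNN


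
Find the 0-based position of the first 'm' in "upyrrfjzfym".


Input string: 'upyrrfjzfym'
Target: 'm'
Scanning left to right: s[0]='u', s[1]='p', s[2]='y', s[3]='r', s[4]='r', s[5]='f', s[6]='j', s[7]='z', s[8]='f', s[9]='y', s[10]='m'
First match at index: 10


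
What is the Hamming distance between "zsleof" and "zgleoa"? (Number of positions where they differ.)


String 1: 'zsleof'
String 2: 'zgleoa'
Compare each position: pos 0: 'z'=='z', pos 1: 's'!='g', pos 2: 'l'=='l', pos 3: 'e'=='e', pos 4: 'o'=='o', pos 5: 'f'!='a'
Differing positions: 2
Hamming distance: 2


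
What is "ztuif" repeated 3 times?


Input string: 'ztuif'
Operation: repeat 3 times
Concatenation: 'ztuif' + 'ztuif' + 'ztuif'
Result: ztuifztuifztuif


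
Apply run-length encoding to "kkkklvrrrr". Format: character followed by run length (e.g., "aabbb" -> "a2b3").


Input: 'kkkklvrrrr'
Operation: identify consecutive runs
Runs: 'kkkk' -> k4, 'l' -> l1, 'v' -> v1, 'rrrr' -> r4
Encoded: k4l1v1r4


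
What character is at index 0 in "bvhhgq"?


Input string: 'bvhhgq'
Operation: get character at index 0
Index mapping: s[0]='b'
Result: 'b'


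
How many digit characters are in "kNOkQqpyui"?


Input string: 'kNOkQqpyui'
Operation: count digit characters (0-9)
Scan: 'k', 'N', 'O', 'k', 'Q', 'q', 'p', 'y', 'u', 'i'
Digits found: 0
Result: 0


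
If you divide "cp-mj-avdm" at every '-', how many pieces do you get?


Input string: 'cp-mj-avdm'
Delimiter: '-'
Split result: 'cp', 'mj', 'avdm'
Number of parts: 3


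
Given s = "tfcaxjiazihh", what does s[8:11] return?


Input string: 'tfcaxjiazihh'
Operation: slice [8:11]
Extract characters: s[8]='z', s[9]='i', s[10]='h'
Result: zih


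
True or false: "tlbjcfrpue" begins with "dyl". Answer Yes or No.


Input string: 'tlbjcfrpue'
Prefix to check: 'dyl'
First 3 characters of input: 'tlb'
Match: False
Result: No


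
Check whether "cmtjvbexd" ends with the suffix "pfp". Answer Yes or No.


Input string: 'cmtjvbexd'
Suffix to check: 'pfp'
Last 3 characters of input: 'exd'
Match: False
Result: No


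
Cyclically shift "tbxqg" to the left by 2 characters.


Input: 'tbxqg', shift = 2
Operation: split at index 2 and swap parts
Front part s[0:2] = 'tb'
Back part s[2:] = 'xqg'
Rotated = back + front = 'xqg' + 'tb'
Result: xqgtb


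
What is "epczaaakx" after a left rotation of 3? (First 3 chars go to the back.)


Input: 'epczaaakx', shift = 3
Operation: split at index 3 and swap parts
Front part s[0:3] = 'epc'
Back part s[3:] = 'zaaakx'
Rotated = back + front = 'zaaakx' + 'epc'
Result: zaaakxepc


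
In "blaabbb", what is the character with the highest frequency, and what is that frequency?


Input: 'blaabbb'
Operation: tally each character
Counts: 'a':2, 'b':4, 'l':1
Maximum: 'b' appears 4 times


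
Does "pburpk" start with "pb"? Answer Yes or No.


Input string: 'pburpk'
Prefix to check: 'pb'
First 2 characters of input: 'pb'
Match: True
Result: Yes


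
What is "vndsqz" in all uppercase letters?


Input string: 'vndsqz'
Operation: convert each letter to uppercase
Mapping: 'v'->'V', 'n'->'N', 'd'->'D', 's'->'S', 'q'->'Q', 'z'->'Z'
Result: VNDSQZ


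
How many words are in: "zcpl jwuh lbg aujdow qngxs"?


Input string: 'zcpl jwuh lbg aujdow qngxs'
Operation: split by spaces
Words found: 'zcpl', 'jwuh', 'lbg', 'aujdow', 'qngxs'
Word count: 5


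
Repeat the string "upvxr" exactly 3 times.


Input string: 'upvxr'
Operation: repeat 3 times
Concatenation: 'upvxr' + 'upvxr' + 'upvxr'
Result: upvxrupvxrupvxr


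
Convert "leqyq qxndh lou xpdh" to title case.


Input string: 'leqyq qxndh lou xpdh'
Operation: capitalize first letter of each word
Word transformations: 'leqyq'->'Leqyq', 'qxndh'->'Qxndh', 'lou'->'Lou', 'xpdh'->'Xpdh'
Result: Leqyq Qxndh Lou Xpdh


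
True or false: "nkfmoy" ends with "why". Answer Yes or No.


Input string: 'nkfmoy'
Suffix to check: 'why'
Last 3 characters of input: 'moy'
Match: False
Result: No


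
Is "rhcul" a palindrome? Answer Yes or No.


Input string: 'rhcul'
Reversed: 'luchr'
Compare pairs: s[0]='r' vs s[4]='l' (mismatch), s[1]='h' vs s[3]='u' (mismatch)
Palindrome: No


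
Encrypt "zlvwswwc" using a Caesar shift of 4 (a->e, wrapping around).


Input: 'zlvwswwc', shift = 4
Operation: for each letter, (position + 4) mod 26
Mapping: 'z'(25+4=29, 29 mod 26=3)->'d', 'l'(11+4=15)->'p', 'v'(21+4=25)->'z', 'w'(22+4=26, 26 mod 26=0)->'a', 's'(18+4=22)->'w', 'w'(22+4=26, 26 mod 26=0)->'a', 'w'(22+4=26, 26 mod 26=0)->'a', 'c'(2+4=6)->'g'
Result: dpzawaag


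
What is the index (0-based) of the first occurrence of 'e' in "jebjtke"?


Input string: 'jebjtke'
Target: 'e'
Scanning left to right: s[0]='j', s[1]='e'
First match at index: 1


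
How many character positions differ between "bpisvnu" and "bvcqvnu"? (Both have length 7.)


String 1: 'bpisvnu'
String 2: 'bvcqvnu'
Compare each position: pos 0: 'b'=='b', pos 1: 'p'!='v', pos 2: 'i'!='c', pos 3: 's'!='q', pos 4: 'v'=='v', pos 5: 'n'=='n', pos 6: 'u'=='u'
Differing positions: 3
Hamming distance: 3


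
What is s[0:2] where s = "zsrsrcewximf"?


Input string: 'zsrsrcewximf'
Operation: slice [0:2]
Extract characters: s[0]='z', s[1]='s'
Result: zs


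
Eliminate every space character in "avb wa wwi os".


Input string: 'avb wa wwi os'
Operation: remove all spaces
Words: 'avb', 'wa', 'wwi', 'os'
Join without spaces: avbwawwios


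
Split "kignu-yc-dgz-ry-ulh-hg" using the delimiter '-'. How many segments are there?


Input string: 'kignu-yc-dgz-ry-ulh-hg'
Delimiter: '-'
Split result: 'kignu', 'yc', 'dgz', 'ry', 'ulh', 'hg'
Number of parts: 6


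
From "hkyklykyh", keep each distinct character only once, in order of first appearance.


Input: 'hkyklykyh'
Operation: keep first occurrence of each character
Scan: s[0]='h' new -> keep; s[1]='k' new -> keep; s[2]='y' new -> keep; s[3]='k' seen -> skip; s[4]='l' new -> keep; s[5]='y' seen -> skip; s[6]='k' seen -> skip; s[7]='y' seen -> skip; s[8]='h' seen -> skip
Result: hkyl


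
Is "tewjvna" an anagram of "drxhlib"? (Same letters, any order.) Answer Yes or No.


String 1: 'drxhlib' -> sorted: 'bdhilrx'
String 2: 'tewjvna' -> sorted: 'aejntvw'
Compare sorted forms: 'bdhilrx' != 'aejntvw'
Anagram: No


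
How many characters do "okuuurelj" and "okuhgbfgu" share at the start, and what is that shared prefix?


String 1: 'okuuurelj'
String 2: 'okuhgbfgu'
Compare position by position:
pos 0: 'o' vs 'o' match
pos 1: 'k' vs 'k' match
pos 2: 'u' vs 'u' match
pos 3: 'u' vs 'h' differ -> stop
Longest common prefix: "oku" (length 3)


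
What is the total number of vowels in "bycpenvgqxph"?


Input string: 'bycpenvgqxph'
Operation: count vowels (a, e, i, o, u)
Scan: s[0]='b', s[1]='y', s[2]='c', s[3]='p', s[4]='e' (vowel), s[5]='n', s[6]='v', s[7]='g', s[8]='q', s[9]='x', s[10]='p', s[11]='h'
Vowels found: 1
Result: 1


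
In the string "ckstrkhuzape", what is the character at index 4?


Input string: 'ckstrkhuzape'
Operation: get character at index 4
Index mapping: s[0]='c', s[1]='k', s[2]='s', s[3]='t', s[4]='r'
Result: 'r'


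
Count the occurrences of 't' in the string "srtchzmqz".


Input string: 'srtchzmqz'
Target character: 't'
Scan each position: s[2]='t'
Matches found at indices: 2
Total: 1


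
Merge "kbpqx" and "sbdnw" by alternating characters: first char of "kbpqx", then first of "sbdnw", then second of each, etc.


String 1: 'kbpqx'
String 2: 'sbdnw'
Operation: alternate characters
Pairs: 'k'+'s', 'b'+'b', 'p'+'d', 'q'+'n', 'x'+'w'
Result: ksbbpdqnxw


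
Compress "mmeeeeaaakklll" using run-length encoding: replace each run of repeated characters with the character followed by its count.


Input: 'mmeeeeaaakklll'
Operation: identify consecutive runs
Runs: 'mm' -> m2, 'eeee' -> e4, 'aaa' -> a3, 'kk' -> k2, 'lll' -> l3
Encoded: m2e4a3k2l3


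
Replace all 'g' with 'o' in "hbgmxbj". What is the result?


Input string: 'hbgmxbj'
Operation: replace 'g' with 'o'
Positions of 'g': 2
After replacement: hbomxbj


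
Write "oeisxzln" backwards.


Input string: 'oeisxzln'
Operation: reverse character order
Original order: 'o' -> 'e' -> 'i' -> 's' -> 'x' -> 'z' -> 'l' -> 'n'
Reversed order: 'n' -> 'l' -> 'z' -> 'x' -> 's' -> 'i' -> 'e' -> 'o'
Result: nlzxsieo


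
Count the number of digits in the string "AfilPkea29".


Input string: 'AfilPkea29'
Operation: count digit characters (0-9)
Scan: 'A', 'f', 'i', 'l', 'P', 'k', 'e', 'a', '2'(digit), '9'(digit)
Digits found: 2
Result: 2


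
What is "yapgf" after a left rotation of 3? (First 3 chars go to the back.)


Input: 'yapgf', shift = 3
Operation: split at index 3 and swap parts
Front part s[0:3] = 'yap'
Back part s[3:] = 'gf'
Rotated = back + front = 'gf' + 'yap'
Result: gfyap


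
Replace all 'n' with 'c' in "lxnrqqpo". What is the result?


Input string: 'lxnrqqpo'
Operation: replace 'n' with 'c'
Positions of 'n': 2
After replacement: lxcrqqpo


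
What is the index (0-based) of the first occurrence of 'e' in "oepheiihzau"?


Input string: 'oepheiihzau'
Target: 'e'
Scanning left to right: s[0]='o', s[1]='e'
First match at index: 1


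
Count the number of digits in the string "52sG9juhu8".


Input string: '52sG9juhu8'
Operation: count digit characters (0-9)
Scan: '5'(digit), '2'(digit), 's', 'G', '9'(digit), 'j', 'u', 'h', 'u', '8'(digit)
Digits found: 4
Result: 4


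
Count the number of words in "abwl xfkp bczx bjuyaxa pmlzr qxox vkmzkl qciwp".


Input string: 'abwl xfkp bczx bjuyaxa pmlzr qxox vkmzkl qciwp'
Operation: split by spaces
Words found: 'abwl', 'xfkp', 'bczx', 'bjuyaxa', 'pmlzr', 'qxox', 'vkmzkl', 'qciwp'
Word count: 8


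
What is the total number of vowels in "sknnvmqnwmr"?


Input string: 'sknnvmqnwmr'
Operation: count vowels (a, e, i, o, u)
Scan: s[0]='s', s[1]='k', s[2]='n', s[3]='n', s[4]='v', s[5]='m', s[6]='q', s[7]='n', s[8]='w', s[9]='m', s[10]='r'
Vowels found: 0
Result: 0


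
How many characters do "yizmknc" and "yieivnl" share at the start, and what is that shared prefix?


String 1: 'yizmknc'
String 2: 'yieivnl'
Compare position by position:
pos 0: 'y' vs 'y' match
pos 1: 'i' vs 'i' match
pos 2: 'z' vs 'e' differ -> stop
Longest common prefix: "yi" (length 2)


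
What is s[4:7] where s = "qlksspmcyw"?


Input string: 'qlksspmcyw'
Operation: slice [4:7]
Extract characters: s[4]='s', s[5]='p', s[6]='m'
Result: spm


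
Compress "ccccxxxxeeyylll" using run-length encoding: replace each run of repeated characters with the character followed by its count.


Input: 'ccccxxxxeeyylll'
Operation: identify consecutive runs
Runs: 'cccc' -> c4, 'xxxx' -> x4, 'ee' -> e2, 'yy' -> y2, 'lll' -> l3
Encoded: c4x4e2y2l3


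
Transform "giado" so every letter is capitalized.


Input string: 'giado'
Operation: convert each letter to uppercase
Mapping: 'g'->'G', 'i'->'I', 'a'->'A', 'd'->'D', 'o'->'O'
Result: GIADO


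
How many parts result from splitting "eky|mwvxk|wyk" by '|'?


Input string: 'eky|mwvxk|wyk'
Delimiter: '|'
Split result: 'eky', 'mwvxk', 'wyk'
Number of parts: 3


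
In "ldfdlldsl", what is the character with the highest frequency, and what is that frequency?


Input: 'ldfdlldsl'
Operation: tally each character
Counts: 'd':3, 'f':1, 'l':4, 's':1
Maximum: 'l' appears 4 times


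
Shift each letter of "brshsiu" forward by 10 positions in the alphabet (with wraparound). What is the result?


Input: 'brshsiu', shift = 10
Operation: for each letter, (position + 10) mod 26
Mapping: 'b'(1+10=11)->'l', 'r'(17+10=27, 27 mod 26=1)->'b', 's'(18+10=28, 28 mod 26=2)->'c', 'h'(7+10=17)->'r', 's'(18+10=28, 28 mod 26=2)->'c', 'i'(8+10=18)->'s', 'u'(20+10=30, 30 mod 26=4)->'e'
Result: lbcrcse


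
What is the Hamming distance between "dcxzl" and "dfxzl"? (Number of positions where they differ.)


String 1: 'dcxzl'
String 2: 'dfxzl'
Compare each position: pos 0: 'd'=='d', pos 1: 'c'!='f', pos 2: 'x'=='x', pos 3: 'z'=='z', pos 4: 'l'=='l'
Differing positions: 1
Hamming distance: 1


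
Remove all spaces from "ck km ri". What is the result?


Input string: 'ck km ri'
Operation: remove all spaces
Words: 'ck', 'km', 'ri'
Join without spaces: ckkmri


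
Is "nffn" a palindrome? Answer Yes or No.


Input string: 'nffn'
Reversed: 'nffn'
Compare pairs: s[0]='n' vs s[3]='n' (match), s[1]='f' vs s[2]='f' (match)
Palindrome: Yes


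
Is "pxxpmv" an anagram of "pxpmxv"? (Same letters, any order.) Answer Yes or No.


String 1: 'pxpmxv' -> sorted: 'mppvxx'
String 2: 'pxxpmv' -> sorted: 'mppvxx'
Compare sorted forms: 'mppvxx' == 'mppvxx'
Anagram: Yes


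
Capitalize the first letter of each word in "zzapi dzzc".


Input string: 'zzapi dzzc'
Operation: capitalize first letter of each word
Word transformations: 'zzapi'->'Zzapi', 'dzzc'->'Dzzc'
Result: Zzapi Dzzc


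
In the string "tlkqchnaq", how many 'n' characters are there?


Input string: 'tlkqchnaq'
Target character: 'n'
Scan each position: s[6]='n'
Matches found at indices: 6
Total: 1


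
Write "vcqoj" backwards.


Input string: 'vcqoj'
Operation: reverse character order
Original order: 'v' -> 'c' -> 'q' -> 'o' -> 'j'
Reversed order: 'j' -> 'o' -> 'q' -> 'c' -> 'v'
Result: joqcv


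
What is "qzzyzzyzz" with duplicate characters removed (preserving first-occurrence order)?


Input: 'qzzyzzyzz'
Operation: keep first occurrence of each character
Scan: s[0]='q' new -> keep; s[1]='z' new -> keep; s[2]='z' seen -> skip; s[3]='y' new -> keep; s[4]='z' seen -> skip; s[5]='z' seen -> skip; s[6]='y' seen -> skip; s[7]='z' seen -> skip; s[8]='z' seen -> skip
Result: qzy


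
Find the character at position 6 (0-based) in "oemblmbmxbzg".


Input string: 'oemblmbmxbzg'
Operation: get character at index 6
Index mapping: s[0]='o', s[1]='e', s[2]='m', s[3]='b', s[4]='l', s[5]='m', s[6]='b'
Result: 'b'


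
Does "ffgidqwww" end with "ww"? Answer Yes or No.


Input string: 'ffgidqwww'
Suffix to check: 'ww'
Last 2 characters of input: 'ww'
Match: True
Result: Yes


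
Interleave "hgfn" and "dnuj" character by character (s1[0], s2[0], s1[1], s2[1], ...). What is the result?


String 1: 'hgfn'
String 2: 'dnuj'
Operation: alternate characters
Pairs: 'h'+'d', 'g'+'n', 'f'+'u', 'n'+'j'
Result: hdgnfunj


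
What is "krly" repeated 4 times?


Input string: 'krly'
Operation: repeat 4 times
Concatenation: 'krly' + 'krly' + 'krly' + 'krly'
Result: krlykrlykrlykrly


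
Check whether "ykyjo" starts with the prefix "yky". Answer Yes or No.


Input string: 'ykyjo'
Prefix to check: 'yky'
First 3 characters of input: 'yky'
Match: True
Result: Yes


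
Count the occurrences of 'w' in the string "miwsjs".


Input string: 'miwsjs'
Target character: 'w'
Scan each position: s[2]='w'
Matches found at indices: 2
Total: 1


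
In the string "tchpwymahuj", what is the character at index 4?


Input string: 'tchpwymahuj'
Operation: get character at index 4
Index mapping: s[0]='t', s[1]='c', s[2]='h', s[3]='p', s[4]='w'
Result: 'w'


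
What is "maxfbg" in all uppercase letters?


Input string: 'maxfbg'
Operation: convert each letter to uppercase
Mapping: 'm'->'M', 'a'->'A', 'x'->'X', 'f'->'F', 'b'->'B', 'g'->'G'
Result: MAXFBG


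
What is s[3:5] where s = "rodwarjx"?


Input string: 'rodwarjx'
Operation: slice [3:5]
Extract characters: s[3]='w', s[4]='a'
Result: wa


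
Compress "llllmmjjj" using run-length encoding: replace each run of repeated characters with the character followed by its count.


Input: 'llllmmjjj'
Operation: identify consecutive runs
Runs: 'llll' -> l4, 'mm' -> m2, 'jjj' -> j3
Encoded: l4m2j3


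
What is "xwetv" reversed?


Input string: 'xwetv'
Operation: reverse character order
Original order: 'x' -> 'w' -> 'e' -> 't' -> 'v'
Reversed order: 'v' -> 't' -> 'e' -> 'w' -> 'x'
Result: vtewx


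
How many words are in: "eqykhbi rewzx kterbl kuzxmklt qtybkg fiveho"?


Input string: 'eqykhbi rewzx kterbl kuzxmklt qtybkg fiveho'
Operation: split by spaces
Words found: 'eqykhbi', 'rewzx', 'kterbl', 'kuzxmklt', 'qtybkg', 'fiveho'
Word count: 6


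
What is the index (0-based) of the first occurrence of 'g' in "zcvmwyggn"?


Input string: 'zcvmwyggn'
Target: 'g'
Scanning left to right: s[0]='z', s[1]='c', s[2]='v', s[3]='m', s[4]='w', s[5]='y', s[6]='g'
First match at index: 6


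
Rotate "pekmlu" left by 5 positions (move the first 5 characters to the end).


Input: 'pekmlu', shift = 5
Operation: split at index 5 and swap parts
Front part s[0:5] = 'pekml'
Back part s[5:] = 'u'
Rotated = back + front = 'u' + 'pekml'
Result: upekml


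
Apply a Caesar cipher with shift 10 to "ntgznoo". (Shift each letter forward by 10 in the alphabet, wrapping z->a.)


Input: 'ntgznoo', shift = 10
Operation: for each letter, (position + 10) mod 26
Mapping: 'n'(13+10=23)->'x', 't'(19+10=29, 29 mod 26=3)->'d', 'g'(6+10=16)->'q', 'z'(25+10=35, 35 mod 26=9)->'j', 'n'(13+10=23)->'x', 'o'(14+10=24)->'y', 'o'(14+10=24)->'y'
Result: xdqjxyy


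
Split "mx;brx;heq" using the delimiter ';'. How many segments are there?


Input string: 'mx;brx;heq'
Delimiter: ';'
Split result: 'mx', 'brx', 'heq'
Number of parts: 3


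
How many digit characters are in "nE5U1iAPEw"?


Input string: 'nE5U1iAPEw'
Operation: count digit characters (0-9)
Scan: 'n', 'E', '5'(digit), 'U', '1'(digit), 'i', 'A', 'P', 'E', 'w'
Digits found: 2
Result: 2


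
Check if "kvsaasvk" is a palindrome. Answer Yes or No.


Input string: 'kvsaasvk'
Reversed: 'kvsaasvk'
Compare pairs: s[0]='k' vs s[7]='k' (match), s[1]='v' vs s[6]='v' (match), s[2]='s' vs s[5]='s' (match), s[3]='a' vs s[4]='a' (match)
Palindrome: Yes


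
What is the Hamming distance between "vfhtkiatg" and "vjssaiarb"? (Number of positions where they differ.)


String 1: 'vfhtkiatg'
String 2: 'vjssaiarb'
Compare each position: pos 0: 'v'=='v', pos 1: 'f'!='j', pos 2: 'h'!='s', pos 3: 't'!='s', pos 4: 'k'!='a', pos 5: 'i'=='i', pos 6: 'a'=='a', pos 7: 't'!='r', pos 8: 'g'!='b'
Differing positions: 6
Hamming distance: 6


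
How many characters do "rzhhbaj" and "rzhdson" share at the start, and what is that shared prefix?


String 1: 'rzhhbaj'
String 2: 'rzhdson'
Compare position by position:
pos 0: 'r' vs 'r' match
pos 1: 'z' vs 'z' match
pos 2: 'h' vs 'h' match
pos 3: 'h' vs 'd' differ -> stop
Longest common prefix: "rzh" (length 3)


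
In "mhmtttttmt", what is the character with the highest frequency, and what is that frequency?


Input: 'mhmtttttmt'
Operation: tally each character
Counts: 'h':1, 'm':3, 't':6
Maximum: 't' appears 6 times


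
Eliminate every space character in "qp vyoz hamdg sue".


Input string: 'qp vyoz hamdg sue'
Operation: remove all spaces
Words: 'qp', 'vyoz', 'hamdg', 'sue'
Join without spaces: qpvyozhamdgsue


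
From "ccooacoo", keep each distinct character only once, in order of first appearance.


Input: 'ccooacoo'
Operation: keep first occurrence of each character
Scan: s[0]='c' new -> keep; s[1]='c' seen -> skip; s[2]='o' new -> keep; s[3]='o' seen -> skip; s[4]='a' new -> keep; s[5]='c' seen -> skip; s[6]='o' seen -> skip; s[7]='o' seen -> skip
Result: coa


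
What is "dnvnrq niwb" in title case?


Input string: 'dnvnrq niwb'
Operation: capitalize first letter of each word
Word transformations: 'dnvnrq'->'Dnvnrq', 'niwb'->'Niwb'
Result: Dnvnrq Niwb


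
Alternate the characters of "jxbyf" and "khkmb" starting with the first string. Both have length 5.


String 1: 'jxbyf'
String 2: 'khkmb'
Operation: alternate characters
Pairs: 'j'+'k', 'x'+'h', 'b'+'k', 'y'+'m', 'f'+'b'
Result: jkxhbkymfb


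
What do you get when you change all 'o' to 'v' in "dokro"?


Input string: 'dokro'
Operation: replace 'o' with 'v'
Positions of 'o': 1, 4
After replacement: dvkrv


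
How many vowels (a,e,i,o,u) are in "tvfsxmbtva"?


Input string: 'tvfsxmbtva'
Operation: count vowels (a, e, i, o, u)
Scan: s[0]='t', s[1]='v', s[2]='f', s[3]='s', s[4]='x', s[5]='m', s[6]='b', s[7]='t', s[8]='v', s[9]='a' (vowel)
Vowels found: 1
Result: 1


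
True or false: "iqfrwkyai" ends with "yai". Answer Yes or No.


Input string: 'iqfrwkyai'
Suffix to check: 'yai'
Last 3 characters of input: 'yai'
Match: True
Result: Yes


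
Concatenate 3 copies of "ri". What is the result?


Input string: 'ri'
Operation: repeat 3 times
Concatenation: 'ri' + 'ri' + 'ri'
Result: ririri


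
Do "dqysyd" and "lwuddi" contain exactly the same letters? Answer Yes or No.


String 1: 'dqysyd' -> sorted: 'ddqsyy'
String 2: 'lwuddi' -> sorted: 'ddiluw'
Compare sorted forms: 'ddqsyy' != 'ddiluw'
Anagram: No


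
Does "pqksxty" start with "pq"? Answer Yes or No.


Input string: 'pqksxty'
Prefix to check: 'pq'
First 2 characters of input: 'pq'
Match: True
Result: Yes


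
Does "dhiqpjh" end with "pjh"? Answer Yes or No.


Input string: 'dhiqpjh'
Suffix to check: 'pjh'
Last 3 characters of input: 'pjh'
Match: True
Result: Yes


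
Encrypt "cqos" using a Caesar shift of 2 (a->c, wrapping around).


Input: 'cqos', shift = 2
Operation: for each letter, (position + 2) mod 26
Mapping: 'c'(2+2=4)->'e', 'q'(16+2=18)->'s', 'o'(14+2=16)->'q', 's'(18+2=20)->'u'
Result: esqu


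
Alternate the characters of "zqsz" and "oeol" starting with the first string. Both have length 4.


String 1: 'zqsz'
String 2: 'oeol'
Operation: alternate characters
Pairs: 'z'+'o', 'q'+'e', 's'+'o', 'z'+'l'
Result: zoqesozl


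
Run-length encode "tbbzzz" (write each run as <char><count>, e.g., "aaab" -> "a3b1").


Input: 'tbbzzz'
Operation: identify consecutive runs
Runs: 't' -> t1, 'bb' -> b2, 'zzz' -> z3
Encoded: t1b2z3


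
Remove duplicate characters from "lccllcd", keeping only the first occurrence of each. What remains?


Input: 'lccllcd'
Operation: keep first occurrence of each character
Scan: s[0]='l' new -> keep; s[1]='c' new -> keep; s[2]='c' seen -> skip; s[3]='l' seen -> skip; s[4]='l' seen -> skip; s[5]='c' seen -> skip; s[6]='d' new -> keep
Result: lcd


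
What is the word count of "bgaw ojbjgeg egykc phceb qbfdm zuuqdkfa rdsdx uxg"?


Input string: 'bgaw ojbjgeg egykc phceb qbfdm zuuqdkfa rdsdx uxg'
Operation: split by spaces
Words found: 'bgaw', 'ojbjgeg', 'egykc', 'phceb', 'qbfdm', 'zuuqdkfa', 'rdsdx', 'uxg'
Word count: 8


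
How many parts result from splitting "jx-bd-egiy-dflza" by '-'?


Input string: 'jx-bd-egiy-dflza'
Delimiter: '-'
Split result: 'jx', 'bd', 'egiy', 'dflza'
Number of parts: 4


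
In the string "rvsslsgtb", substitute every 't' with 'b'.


Input string: 'rvsslsgtb'
Operation: replace 't' with 'b'
Positions of 't': 7
After replacement: rvsslsgbb


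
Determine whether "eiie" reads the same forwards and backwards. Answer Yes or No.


Input string: 'eiie'
Reversed: 'eiie'
Compare pairs: s[0]='e' vs s[3]='e' (match), s[1]='i' vs s[2]='i' (match)
Palindrome: Yes


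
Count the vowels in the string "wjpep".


Input string: 'wjpep'
Operation: count vowels (a, e, i, o, u)
Scan: s[0]='w', s[1]='j', s[2]='p', s[3]='e' (vowel), s[4]='p'
Vowels found: 1
Result: 1


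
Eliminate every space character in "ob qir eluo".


Input string: 'ob qir eluo'
Operation: remove all spaces
Words: 'ob', 'qir', 'eluo'
Join without spaces: obqireluo


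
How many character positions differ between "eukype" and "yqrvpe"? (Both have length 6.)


String 1: 'eukype'
String 2: 'yqrvpe'
Compare each position: pos 0: 'e'!='y', pos 1: 'u'!='q', pos 2: 'k'!='r', pos 3: 'y'!='v', pos 4: 'p'=='p', pos 5: 'e'=='e'
Differing positions: 4
Hamming distance: 4


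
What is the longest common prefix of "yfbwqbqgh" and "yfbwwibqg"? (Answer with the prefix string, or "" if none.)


String 1: 'yfbwqbqgh'
String 2: 'yfbwwibqg'
Compare position by position:
pos 0: 'y' vs 'y' match
pos 1: 'f' vs 'f' match
pos 2: 'b' vs 'b' match
pos 3: 'w' vs 'w' match
pos 4: 'q' vs 'w' differ -> stop
Longest common prefix: "yfbw" (length 4)
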